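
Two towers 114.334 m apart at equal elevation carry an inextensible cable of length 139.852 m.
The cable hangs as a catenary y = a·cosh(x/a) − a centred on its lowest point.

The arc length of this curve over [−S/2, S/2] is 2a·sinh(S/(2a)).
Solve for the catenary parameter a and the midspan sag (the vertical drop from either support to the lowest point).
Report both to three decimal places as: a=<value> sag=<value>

a=50.976 sag=35.558

seed: a₀ = √(S³/(24(L−S))) = √(114.334³/(24·25.518)) = 49.400820
iter 1: u=1.157208  f(a)=+1.764e+00  f'(a)=-1.178e+00  a ← 49.400820 − (+1.764e+00/-1.178e+00) = 50.898065
iter 2: u=1.123166  f(a)=+8.338e-02  f'(a)=-1.069e+00  a ← 50.898065 − (+8.338e-02/-1.069e+00) = 50.976043
iter 3: u=1.121448  f(a)=+2.067e-04  f'(a)=-1.064e+00  a ← 50.976043 − (+2.067e-04/-1.064e+00) = 50.976238
iter 4: u=1.121444  f(a)=+1.277e-09  f'(a)=-1.064e+00  a ← 50.976238 − (+1.277e-09/-1.064e+00) = 50.976238
iter 5: u=1.121444  f(a)=+0.000e+00  f'(a)=-1.064e+00  a ← 50.976238 − (+0.000e+00/-1.064e+00) = 50.976238
converged: |Δa| < 1e-12 after 5 iterations
sag = a·(cosh(S/(2a)) − 1) = 50.976238·(cosh(1.121444) − 1) = 35.558277
T_max/T_min = cosh(S/(2a)) = 1.697546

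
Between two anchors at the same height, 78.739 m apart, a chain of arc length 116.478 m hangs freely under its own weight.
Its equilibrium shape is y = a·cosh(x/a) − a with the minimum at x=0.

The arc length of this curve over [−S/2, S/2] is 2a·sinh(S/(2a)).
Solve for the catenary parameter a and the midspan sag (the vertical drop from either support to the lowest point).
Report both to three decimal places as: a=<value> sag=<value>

a=24.729 sag=38.542

seed: a₀ = √(S³/(24(L−S))) = √(78.739³/(24·37.739)) = 23.215820
iter 1: u=1.695805  f(a)=+5.813e+00  f'(a)=-4.287e+00  a ← 23.215820 − (+5.813e+00/-4.287e+00) = 24.571696
iter 2: u=1.602230  f(a)=+5.482e-01  f'(a)=-3.514e+00  a ← 24.571696 − (+5.482e-01/-3.514e+00) = 24.727706
iter 3: u=1.592121  f(a)=+5.995e-03  f'(a)=-3.437e+00  a ← 24.727706 − (+5.995e-03/-3.437e+00) = 24.729450
iter 4: u=1.592009  f(a)=+7.344e-07  f'(a)=-3.436e+00  a ← 24.729450 − (+7.344e-07/-3.436e+00) = 24.729450
iter 5: u=1.592009  f(a)=+4.263e-14  f'(a)=-3.436e+00  a ← 24.729450 − (+4.263e-14/-3.436e+00) = 24.729450
converged: |Δa| < 1e-12 after 5 iterations
sag = a·(cosh(S/(2a)) − 1) = 24.729450·(cosh(1.592009) − 1) = 38.542398
T_max/T_min = cosh(S/(2a)) = 2.558563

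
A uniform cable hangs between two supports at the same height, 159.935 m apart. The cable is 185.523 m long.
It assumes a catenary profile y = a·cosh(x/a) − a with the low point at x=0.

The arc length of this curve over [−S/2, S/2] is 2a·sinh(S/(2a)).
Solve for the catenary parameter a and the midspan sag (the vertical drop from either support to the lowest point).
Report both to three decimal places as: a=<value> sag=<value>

seed: a₀ = √(S³/(24(L−S))) = √(159.935³/(24·25.588)) = 81.619040
iter 1: u=0.979765  f(a)=+1.257e+00  f'(a)=-6.893e-01  a ← 81.619040 − (+1.257e+00/-6.893e-01) = 83.442040
iter 2: u=0.958360  f(a)=+4.333e-02  f'(a)=-6.425e-01  a ← 83.442040 − (+4.333e-02/-6.425e-01) = 83.509485
iter 3: u=0.957586  f(a)=+5.561e-05  f'(a)=-6.409e-01  a ← 83.509485 − (+5.561e-05/-6.409e-01) = 83.509572
iter 4: u=0.957585  f(a)=+9.183e-11  f'(a)=-6.408e-01  a ← 83.509572 − (+9.183e-11/-6.408e-01) = 83.509572
iter 5: u=0.957585  f(a)=+0.000e+00  f'(a)=-6.408e-01  a ← 83.509572 − (+0.000e+00/-6.408e-01) = 83.509572
converged: |Δa| < 1e-12 after 5 iterations
sag = a·(cosh(S/(2a)) − 1) = 83.509572·(cosh(0.957585) − 1) = 41.304468
T_max/T_min = cosh(S/(2a)) = 1.494608

a=83.510 sag=41.304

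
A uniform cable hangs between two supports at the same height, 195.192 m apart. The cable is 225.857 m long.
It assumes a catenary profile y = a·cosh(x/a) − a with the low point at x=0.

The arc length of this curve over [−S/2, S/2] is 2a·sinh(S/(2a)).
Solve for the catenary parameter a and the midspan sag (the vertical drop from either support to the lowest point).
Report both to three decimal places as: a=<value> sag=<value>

a=102.811 sag=49.908

seed: a₀ = √(S³/(24(L−S))) = √(195.192³/(24·30.665)) = 100.523110
iter 1: u=0.970881  f(a)=+1.478e+00  f'(a)=-6.696e-01  a ← 100.523110 − (+1.478e+00/-6.696e-01) = 102.730619
iter 2: u=0.950019  f(a)=+5.009e-02  f'(a)=-6.249e-01  a ← 102.730619 − (+5.009e-02/-6.249e-01) = 102.810780
iter 3: u=0.949278  f(a)=+6.200e-05  f'(a)=-6.234e-01  a ← 102.810780 − (+6.200e-05/-6.234e-01) = 102.810879
iter 4: u=0.949277  f(a)=+9.527e-11  f'(a)=-6.234e-01  a ← 102.810879 − (+9.527e-11/-6.234e-01) = 102.810879
iter 5: u=0.949277  f(a)=+2.842e-14  f'(a)=-6.234e-01  a ← 102.810879 − (+2.842e-14/-6.234e-01) = 102.810879
converged: |Δa| < 1e-12 after 5 iterations
sag = a·(cosh(S/(2a)) − 1) = 102.810879·(cosh(0.949277) − 1) = 49.907564
T_max/T_min = cosh(S/(2a)) = 1.485431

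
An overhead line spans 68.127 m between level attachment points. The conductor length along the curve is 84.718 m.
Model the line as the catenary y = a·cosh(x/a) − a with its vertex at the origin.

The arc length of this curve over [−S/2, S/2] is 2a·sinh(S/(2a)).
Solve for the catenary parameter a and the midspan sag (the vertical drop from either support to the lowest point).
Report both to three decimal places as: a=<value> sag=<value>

seed: a₀ = √(S³/(24(L−S))) = √(68.127³/(24·16.591)) = 28.179741
iter 1: u=1.208794  f(a)=+1.255e+00  f'(a)=-1.359e+00  a ← 28.179741 − (+1.255e+00/-1.359e+00) = 29.103472
iter 2: u=1.170427  f(a)=+6.436e-02  f'(a)=-1.223e+00  a ← 29.103472 − (+6.436e-02/-1.223e+00) = 29.156109
iter 3: u=1.168314  f(a)=+1.895e-04  f'(a)=-1.216e+00  a ← 29.156109 − (+1.895e-04/-1.216e+00) = 29.156265
iter 4: u=1.168308  f(a)=+1.652e-09  f'(a)=-1.215e+00  a ← 29.156265 − (+1.652e-09/-1.215e+00) = 29.156265
iter 5: u=1.168308  f(a)=-1.421e-14  f'(a)=-1.215e+00  a ← 29.156265 − (-1.421e-14/-1.215e+00) = 29.156265
converged: |Δa| < 1e-12 after 5 iterations
sag = a·(cosh(S/(2a)) − 1) = 29.156265·(cosh(1.168308) − 1) = 22.267199
T_max/T_min = cosh(S/(2a)) = 1.763719

a=29.156 sag=22.267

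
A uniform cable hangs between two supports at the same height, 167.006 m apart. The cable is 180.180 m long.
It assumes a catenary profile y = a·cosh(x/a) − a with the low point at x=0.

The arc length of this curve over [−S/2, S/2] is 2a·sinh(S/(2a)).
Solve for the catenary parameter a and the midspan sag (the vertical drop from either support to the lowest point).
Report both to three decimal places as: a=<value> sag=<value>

seed: a₀ = √(S³/(24(L−S))) = √(167.006³/(24·13.174)) = 121.376235
iter 1: u=0.687968  f(a)=+3.153e-01  f'(a)=-2.275e-01  a ← 121.376235 − (+3.153e-01/-2.275e-01) = 122.762004
iter 2: u=0.680202  f(a)=+5.481e-03  f'(a)=-2.197e-01  a ← 122.762004 − (+5.481e-03/-2.197e-01) = 122.786955
iter 3: u=0.680064  f(a)=+1.721e-06  f'(a)=-2.195e-01  a ← 122.786955 − (+1.721e-06/-2.195e-01) = 122.786963
iter 4: u=0.680064  f(a)=+1.421e-13  f'(a)=-2.195e-01  a ← 122.786963 − (+1.421e-13/-2.195e-01) = 122.786963
converged: |Δa| < 1e-12 after 4 iterations
sag = a·(cosh(S/(2a)) − 1) = 122.786963·(cosh(0.680064) − 1) = 29.505014
T_max/T_min = cosh(S/(2a)) = 1.240294

a=122.787 sag=29.505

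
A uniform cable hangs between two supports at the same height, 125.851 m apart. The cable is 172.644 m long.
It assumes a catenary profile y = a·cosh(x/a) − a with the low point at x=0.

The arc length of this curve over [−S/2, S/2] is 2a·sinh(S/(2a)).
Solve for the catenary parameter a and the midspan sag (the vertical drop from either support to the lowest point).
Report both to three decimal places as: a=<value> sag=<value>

a=44.303 sag=52.724

seed: a₀ = √(S³/(24(L−S))) = √(125.851³/(24·46.793)) = 42.129756
iter 1: u=1.493612  f(a)=+5.505e+00  f'(a)=-2.758e+00  a ← 42.129756 − (+5.505e+00/-2.758e+00) = 44.125872
iter 2: u=1.426045  f(a)=+4.155e-01  f'(a)=-2.356e+00  a ← 44.125872 − (+4.155e-01/-2.356e+00) = 44.302201
iter 3: u=1.420370  f(a)=+2.793e-03  f'(a)=-2.325e+00  a ← 44.302201 − (+2.793e-03/-2.325e+00) = 44.303402
iter 4: u=1.420331  f(a)=+1.281e-07  f'(a)=-2.324e+00  a ← 44.303402 − (+1.281e-07/-2.324e+00) = 44.303402
iter 5: u=1.420331  f(a)=-5.684e-14  f'(a)=-2.324e+00  a ← 44.303402 − (-5.684e-14/-2.324e+00) = 44.303402
converged: |Δa| < 1e-12 after 5 iterations
sag = a·(cosh(S/(2a)) − 1) = 44.303402·(cosh(1.420331) − 1) = 52.723806
T_max/T_min = cosh(S/(2a)) = 2.190062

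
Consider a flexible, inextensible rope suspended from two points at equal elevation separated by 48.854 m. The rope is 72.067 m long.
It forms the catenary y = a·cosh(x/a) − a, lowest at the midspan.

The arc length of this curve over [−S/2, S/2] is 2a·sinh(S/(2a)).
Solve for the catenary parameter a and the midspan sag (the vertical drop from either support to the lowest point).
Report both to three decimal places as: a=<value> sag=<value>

a=15.403 sag=23.785

seed: a₀ = √(S³/(24(L−S))) = √(48.854³/(24·23.213)) = 14.467015
iter 1: u=1.688462  f(a)=+3.543e+00  f'(a)=-4.222e+00  a ← 14.467015 − (+3.543e+00/-4.222e+00) = 15.306063
iter 2: u=1.595904  f(a)=+3.316e-01  f'(a)=-3.466e+00  a ← 15.306063 − (+3.316e-01/-3.466e+00) = 15.401736
iter 3: u=1.585990  f(a)=+3.567e-03  f'(a)=-3.392e+00  a ← 15.401736 − (+3.567e-03/-3.392e+00) = 15.402788
iter 4: u=1.585882  f(a)=+4.226e-07  f'(a)=-3.391e+00  a ← 15.402788 − (+4.226e-07/-3.391e+00) = 15.402788
iter 5: u=1.585882  f(a)=+1.421e-14  f'(a)=-3.391e+00  a ← 15.402788 − (+1.421e-14/-3.391e+00) = 15.402788
converged: |Δa| < 1e-12 after 5 iterations
sag = a·(cosh(S/(2a)) − 1) = 15.402788·(cosh(1.585882) − 1) = 23.784697
T_max/T_min = cosh(S/(2a)) = 2.544181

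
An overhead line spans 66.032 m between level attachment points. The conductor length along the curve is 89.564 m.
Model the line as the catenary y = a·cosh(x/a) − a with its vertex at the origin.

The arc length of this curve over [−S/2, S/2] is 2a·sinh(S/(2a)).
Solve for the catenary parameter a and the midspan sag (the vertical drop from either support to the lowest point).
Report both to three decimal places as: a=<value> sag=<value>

a=23.698 sag=26.968

seed: a₀ = √(S³/(24(L−S))) = √(66.032³/(24·23.532)) = 22.578581
iter 1: u=1.462271  f(a)=+2.648e+00  f'(a)=-2.566e+00  a ← 22.578581 − (+2.648e+00/-2.566e+00) = 23.610633
iter 2: u=1.398353  f(a)=+1.924e-01  f'(a)=-2.205e+00  a ← 23.610633 − (+1.924e-01/-2.205e+00) = 23.697870
iter 3: u=1.393205  f(a)=+1.191e-03  f'(a)=-2.178e+00  a ← 23.697870 − (+1.191e-03/-2.178e+00) = 23.698416
iter 4: u=1.393173  f(a)=+4.631e-08  f'(a)=-2.178e+00  a ← 23.698416 − (+4.631e-08/-2.178e+00) = 23.698417
iter 5: u=1.393173  f(a)=+0.000e+00  f'(a)=-2.178e+00  a ← 23.698417 − (+0.000e+00/-2.178e+00) = 23.698417
converged: |Δa| < 1e-12 after 5 iterations
sag = a·(cosh(S/(2a)) − 1) = 23.698417·(cosh(1.393173) − 1) = 26.967573
T_max/T_min = cosh(S/(2a)) = 2.137948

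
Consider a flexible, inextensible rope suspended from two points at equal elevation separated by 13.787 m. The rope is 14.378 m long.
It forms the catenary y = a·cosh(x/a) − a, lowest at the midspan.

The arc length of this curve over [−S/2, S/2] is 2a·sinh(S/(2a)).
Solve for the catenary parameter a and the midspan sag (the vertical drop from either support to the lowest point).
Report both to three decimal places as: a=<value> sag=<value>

seed: a₀ = √(S³/(24(L−S))) = √(13.787³/(24·0.591)) = 13.592687
iter 1: u=0.507148  f(a)=+7.647e-03  f'(a)=-8.922e-02  a ← 13.592687 − (+7.647e-03/-8.922e-02) = 13.678399
iter 2: u=0.503970  f(a)=+7.293e-05  f'(a)=-8.752e-02  a ← 13.678399 − (+7.293e-05/-8.752e-02) = 13.679233
iter 3: u=0.503939  f(a)=+6.777e-09  f'(a)=-8.750e-02  a ← 13.679233 − (+6.777e-09/-8.750e-02) = 13.679233
iter 4: u=0.503939  f(a)=-1.776e-15  f'(a)=-8.750e-02  a ← 13.679233 − (-1.776e-15/-8.750e-02) = 13.679233
converged: |Δa| < 1e-12 after 4 iterations
sag = a·(cosh(S/(2a)) − 1) = 13.679233·(cosh(0.503939) − 1) = 1.774024
T_max/T_min = cosh(S/(2a)) = 1.129687

a=13.679 sag=1.774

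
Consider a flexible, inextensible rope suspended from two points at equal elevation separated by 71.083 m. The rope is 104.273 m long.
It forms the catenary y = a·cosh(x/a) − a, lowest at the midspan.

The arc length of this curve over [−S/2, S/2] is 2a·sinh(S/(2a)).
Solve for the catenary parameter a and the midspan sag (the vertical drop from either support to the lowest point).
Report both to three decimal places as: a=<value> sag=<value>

seed: a₀ = √(S³/(24(L−S))) = √(71.083³/(24·33.190)) = 21.234370
iter 1: u=1.673772  f(a)=+4.972e+00  f'(a)=-4.094e+00  a ← 21.234370 − (+4.972e+00/-4.094e+00) = 22.448687
iter 2: u=1.583233  f(a)=+4.584e-01  f'(a)=-3.371e+00  a ← 22.448687 − (+4.584e-01/-3.371e+00) = 22.584652
iter 3: u=1.573701  f(a)=+4.770e-03  f'(a)=-3.301e+00  a ← 22.584652 − (+4.770e-03/-3.301e+00) = 22.586097
iter 4: u=1.573601  f(a)=+5.284e-07  f'(a)=-3.301e+00  a ← 22.586097 − (+5.284e-07/-3.301e+00) = 22.586097
iter 5: u=1.573601  f(a)=+0.000e+00  f'(a)=-3.301e+00  a ← 22.586097 − (+0.000e+00/-3.301e+00) = 22.586097
converged: |Δa| < 1e-12 after 5 iterations
sag = a·(cosh(S/(2a)) − 1) = 22.586097·(cosh(1.573601) − 1) = 34.232442
T_max/T_min = cosh(S/(2a)) = 2.515642

a=22.586 sag=34.232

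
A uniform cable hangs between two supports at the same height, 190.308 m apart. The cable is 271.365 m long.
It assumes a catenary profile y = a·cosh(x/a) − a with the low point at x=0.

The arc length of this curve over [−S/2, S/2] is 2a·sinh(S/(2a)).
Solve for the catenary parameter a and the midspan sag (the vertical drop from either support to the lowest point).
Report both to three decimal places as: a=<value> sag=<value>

seed: a₀ = √(S³/(24(L−S))) = √(190.308³/(24·81.057)) = 59.522982
iter 1: u=1.598609  f(a)=+1.101e+01  f'(a)=-3.486e+00  a ← 59.522982 − (+1.101e+01/-3.486e+00) = 62.681262
iter 2: u=1.518061  f(a)=+9.370e-01  f'(a)=-2.916e+00  a ← 62.681262 − (+9.370e-01/-2.916e+00) = 63.002615
iter 3: u=1.510318  f(a)=+8.182e-03  f'(a)=-2.865e+00  a ← 63.002615 − (+8.182e-03/-2.865e+00) = 63.005470
iter 4: u=1.510250  f(a)=+6.358e-07  f'(a)=-2.865e+00  a ← 63.005470 − (+6.358e-07/-2.865e+00) = 63.005471
iter 5: u=1.510250  f(a)=+5.684e-14  f'(a)=-2.865e+00  a ← 63.005471 − (+5.684e-14/-2.865e+00) = 63.005471
converged: |Δa| < 1e-12 after 5 iterations
sag = a·(cosh(S/(2a)) − 1) = 63.005471·(cosh(1.510250) − 1) = 86.592090
T_max/T_min = cosh(S/(2a)) = 2.374358

a=63.005 sag=86.592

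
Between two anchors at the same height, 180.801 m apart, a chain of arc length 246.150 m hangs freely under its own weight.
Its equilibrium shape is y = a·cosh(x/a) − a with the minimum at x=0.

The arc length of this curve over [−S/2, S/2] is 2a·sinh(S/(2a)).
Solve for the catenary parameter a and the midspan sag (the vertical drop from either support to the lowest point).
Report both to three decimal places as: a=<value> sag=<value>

a=64.472 sag=74.467

seed: a₀ = √(S³/(24(L−S))) = √(180.801³/(24·65.349)) = 61.386963
iter 1: u=1.472634  f(a)=+7.463e+00  f'(a)=-2.628e+00  a ← 61.386963 − (+7.463e+00/-2.628e+00) = 64.226749
iter 2: u=1.407521  f(a)=+5.491e-01  f'(a)=-2.254e+00  a ← 64.226749 − (+5.491e-01/-2.254e+00) = 64.470336
iter 3: u=1.402203  f(a)=+3.495e-03  f'(a)=-2.226e+00  a ← 64.470336 − (+3.495e-03/-2.226e+00) = 64.471906
iter 4: u=1.402169  f(a)=+1.435e-07  f'(a)=-2.226e+00  a ← 64.471906 − (+1.435e-07/-2.226e+00) = 64.471906
iter 5: u=1.402169  f(a)=+0.000e+00  f'(a)=-2.226e+00  a ← 64.471906 − (+0.000e+00/-2.226e+00) = 64.471906
converged: |Δa| < 1e-12 after 5 iterations
sag = a·(cosh(S/(2a)) − 1) = 64.471906·(cosh(1.402169) − 1) = 74.467226
T_max/T_min = cosh(S/(2a)) = 2.155034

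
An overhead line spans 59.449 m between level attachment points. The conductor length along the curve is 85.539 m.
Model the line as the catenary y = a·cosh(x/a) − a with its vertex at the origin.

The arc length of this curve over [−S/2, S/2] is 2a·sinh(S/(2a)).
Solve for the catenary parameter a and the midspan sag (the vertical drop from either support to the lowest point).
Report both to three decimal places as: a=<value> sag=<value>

seed: a₀ = √(S³/(24(L−S))) = √(59.449³/(24·26.090)) = 18.317836
iter 1: u=1.622708  f(a)=+3.658e+00  f'(a)=-3.673e+00  a ← 18.317836 − (+3.658e+00/-3.673e+00) = 19.313929
iter 2: u=1.539019  f(a)=+3.196e-01  f'(a)=-3.057e+00  a ← 19.313929 − (+3.196e-01/-3.057e+00) = 19.418488
iter 3: u=1.530732  f(a)=+2.955e-03  f'(a)=-3.000e+00  a ← 19.418488 − (+2.955e-03/-3.000e+00) = 19.419473
iter 4: u=1.530654  f(a)=+2.578e-07  f'(a)=-3.000e+00  a ← 19.419473 − (+2.578e-07/-3.000e+00) = 19.419473
iter 5: u=1.530654  f(a)=-1.421e-14  f'(a)=-3.000e+00  a ← 19.419473 − (-1.421e-14/-3.000e+00) = 19.419473
converged: |Δa| < 1e-12 after 5 iterations
sag = a·(cosh(S/(2a)) − 1) = 19.419473·(cosh(1.530654) − 1) = 27.552285
T_max/T_min = cosh(S/(2a)) = 2.418797

a=19.419 sag=27.552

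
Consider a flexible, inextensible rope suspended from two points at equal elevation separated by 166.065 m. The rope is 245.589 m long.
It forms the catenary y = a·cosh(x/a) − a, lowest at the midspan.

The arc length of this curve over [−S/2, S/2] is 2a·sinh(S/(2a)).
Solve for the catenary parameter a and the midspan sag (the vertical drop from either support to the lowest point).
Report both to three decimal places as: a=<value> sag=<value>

seed: a₀ = √(S³/(24(L−S))) = √(166.065³/(24·79.524)) = 48.984924
iter 1: u=1.695062  f(a)=+1.224e+01  f'(a)=-4.281e+00  a ← 48.984924 − (+1.224e+01/-4.281e+00) = 51.843784
iter 2: u=1.601590  f(a)=+1.153e+00  f'(a)=-3.509e+00  a ← 51.843784 − (+1.153e+00/-3.509e+00) = 52.172431
iter 3: u=1.591501  f(a)=+1.259e-02  f'(a)=-3.433e+00  a ← 52.172431 − (+1.259e-02/-3.433e+00) = 52.176099
iter 4: u=1.591390  f(a)=+1.537e-06  f'(a)=-3.432e+00  a ← 52.176099 − (+1.537e-06/-3.432e+00) = 52.176100
iter 5: u=1.591390  f(a)=+2.842e-14  f'(a)=-3.432e+00  a ← 52.176100 − (+2.842e-14/-3.432e+00) = 52.176100
converged: |Δa| < 1e-12 after 5 iterations
sag = a·(cosh(S/(2a)) − 1) = 52.176100·(cosh(1.591390) − 1) = 81.243669
T_max/T_min = cosh(S/(2a)) = 2.557105

a=52.176 sag=81.244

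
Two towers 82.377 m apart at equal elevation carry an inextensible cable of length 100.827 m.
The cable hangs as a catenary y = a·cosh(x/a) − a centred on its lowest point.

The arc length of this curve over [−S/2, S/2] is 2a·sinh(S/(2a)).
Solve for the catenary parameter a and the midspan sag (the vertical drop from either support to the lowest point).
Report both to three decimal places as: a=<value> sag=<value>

a=36.668 sag=25.670

seed: a₀ = √(S³/(24(L−S))) = √(82.377³/(24·18.450)) = 35.530814
iter 1: u=1.159233  f(a)=+1.280e+00  f'(a)=-1.185e+00  a ← 35.530814 − (+1.280e+00/-1.185e+00) = 36.611091
iter 2: u=1.125028  f(a)=+6.070e-02  f'(a)=-1.075e+00  a ← 36.611091 − (+6.070e-02/-1.075e+00) = 36.667556
iter 3: u=1.123295  f(a)=+1.515e-04  f'(a)=-1.070e+00  a ← 36.667556 − (+1.515e-04/-1.070e+00) = 36.667698
iter 4: u=1.123291  f(a)=+9.495e-10  f'(a)=-1.070e+00  a ← 36.667698 − (+9.495e-10/-1.070e+00) = 36.667698
iter 5: u=1.123291  f(a)=+0.000e+00  f'(a)=-1.070e+00  a ← 36.667698 − (+0.000e+00/-1.070e+00) = 36.667698
converged: |Δa| < 1e-12 after 5 iterations
sag = a·(cosh(S/(2a)) − 1) = 36.667698·(cosh(1.123291) − 1) = 25.670421
T_max/T_min = cosh(S/(2a)) = 1.700083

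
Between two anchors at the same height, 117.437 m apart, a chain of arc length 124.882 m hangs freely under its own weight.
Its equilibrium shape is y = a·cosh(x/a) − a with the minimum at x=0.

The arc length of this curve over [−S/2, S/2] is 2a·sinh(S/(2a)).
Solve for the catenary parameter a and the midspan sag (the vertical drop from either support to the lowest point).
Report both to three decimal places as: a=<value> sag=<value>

seed: a₀ = √(S³/(24(L−S))) = √(117.437³/(24·7.445)) = 95.207125
iter 1: u=0.616745  f(a)=+1.429e-01  f'(a)=-1.624e-01  a ← 95.207125 − (+1.429e-01/-1.624e-01) = 96.086807
iter 2: u=0.611098  f(a)=+2.004e-03  f'(a)=-1.579e-01  a ← 96.086807 − (+2.004e-03/-1.579e-01) = 96.099502
iter 3: u=0.611018  f(a)=+4.070e-07  f'(a)=-1.578e-01  a ← 96.099502 − (+4.070e-07/-1.578e-01) = 96.099505
iter 4: u=0.611018  f(a)=+5.684e-14  f'(a)=-1.578e-01  a ← 96.099505 − (+5.684e-14/-1.578e-01) = 96.099505
converged: |Δa| < 1e-12 after 4 iterations
sag = a·(cosh(S/(2a)) − 1) = 96.099505·(cosh(0.611018) − 1) = 18.504131
T_max/T_min = cosh(S/(2a)) = 1.192552

a=96.100 sag=18.504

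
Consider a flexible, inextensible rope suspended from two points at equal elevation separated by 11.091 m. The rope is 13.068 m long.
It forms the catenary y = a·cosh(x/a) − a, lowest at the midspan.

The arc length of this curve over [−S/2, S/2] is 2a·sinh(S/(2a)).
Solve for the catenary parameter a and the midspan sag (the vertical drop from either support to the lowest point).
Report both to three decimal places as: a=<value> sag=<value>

a=5.500 sag=3.041

seed: a₀ = √(S³/(24(L−S))) = √(11.091³/(24·1.977)) = 5.362251
iter 1: u=1.034174  f(a)=+1.085e-01  f'(a)=-8.193e-01  a ← 5.362251 − (+1.085e-01/-8.193e-01) = 5.494623
iter 2: u=1.009259  f(a)=+4.146e-03  f'(a)=-7.578e-01  a ← 5.494623 − (+4.146e-03/-7.578e-01) = 5.500094
iter 3: u=1.008256  f(a)=+6.592e-06  f'(a)=-7.553e-01  a ← 5.500094 − (+6.592e-06/-7.553e-01) = 5.500103
iter 4: u=1.008254  f(a)=+1.672e-11  f'(a)=-7.553e-01  a ← 5.500103 − (+1.672e-11/-7.553e-01) = 5.500103
iter 5: u=1.008254  f(a)=-1.776e-15  f'(a)=-7.553e-01  a ← 5.500103 − (-1.776e-15/-7.553e-01) = 5.500103
converged: |Δa| < 1e-12 after 5 iterations
sag = a·(cosh(S/(2a)) − 1) = 5.500103·(cosh(1.008254) − 1) = 3.040640
T_max/T_min = cosh(S/(2a)) = 1.552833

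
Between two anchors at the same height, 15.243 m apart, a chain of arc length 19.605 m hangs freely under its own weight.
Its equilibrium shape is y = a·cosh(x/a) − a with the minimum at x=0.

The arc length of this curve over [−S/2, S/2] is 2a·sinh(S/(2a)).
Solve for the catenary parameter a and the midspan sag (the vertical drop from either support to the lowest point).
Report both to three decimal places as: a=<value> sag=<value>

a=6.051 sag=5.469

seed: a₀ = √(S³/(24(L−S))) = √(15.243³/(24·4.362)) = 5.816440
iter 1: u=1.310338  f(a)=+3.902e-01  f'(a)=-1.774e+00  a ← 5.816440 − (+3.902e-01/-1.774e+00) = 6.036403
iter 2: u=1.262590  f(a)=+2.322e-02  f'(a)=-1.568e+00  a ← 6.036403 − (+2.322e-02/-1.568e+00) = 6.051212
iter 3: u=1.259500  f(a)=+9.381e-05  f'(a)=-1.556e+00  a ← 6.051212 − (+9.381e-05/-1.556e+00) = 6.051272
iter 4: u=1.259487  f(a)=+1.544e-09  f'(a)=-1.556e+00  a ← 6.051272 − (+1.544e-09/-1.556e+00) = 6.051272
iter 5: u=1.259487  f(a)=+3.553e-15  f'(a)=-1.556e+00  a ← 6.051272 − (+3.553e-15/-1.556e+00) = 6.051272
converged: |Δa| < 1e-12 after 5 iterations
sag = a·(cosh(S/(2a)) − 1) = 6.051272·(cosh(1.259487) − 1) = 5.468576
T_max/T_min = cosh(S/(2a)) = 1.903707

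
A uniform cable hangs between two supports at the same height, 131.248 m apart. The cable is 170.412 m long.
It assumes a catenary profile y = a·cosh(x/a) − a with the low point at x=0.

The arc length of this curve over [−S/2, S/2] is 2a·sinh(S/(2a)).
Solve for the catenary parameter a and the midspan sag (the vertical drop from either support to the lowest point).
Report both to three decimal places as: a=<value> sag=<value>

a=51.104 sag=48.252

seed: a₀ = √(S³/(24(L−S))) = √(131.248³/(24·39.164)) = 49.044453
iter 1: u=1.338051  f(a)=+3.659e+00  f'(a)=-1.902e+00  a ← 49.044453 − (+3.659e+00/-1.902e+00) = 50.968377
iter 2: u=1.287543  f(a)=+2.263e-01  f'(a)=-1.673e+00  a ← 50.968377 − (+2.263e-01/-1.673e+00) = 51.103641
iter 3: u=1.284136  f(a)=+9.922e-04  f'(a)=-1.659e+00  a ← 51.103641 − (+9.922e-04/-1.659e+00) = 51.104239
iter 4: u=1.284120  f(a)=+1.925e-08  f'(a)=-1.659e+00  a ← 51.104239 − (+1.925e-08/-1.659e+00) = 51.104239
iter 5: u=1.284120  f(a)=+0.000e+00  f'(a)=-1.659e+00  a ← 51.104239 − (+0.000e+00/-1.659e+00) = 51.104239
converged: |Δa| < 1e-12 after 5 iterations
sag = a·(cosh(S/(2a)) − 1) = 51.104239·(cosh(1.284120) − 1) = 48.252219
T_max/T_min = cosh(S/(2a)) = 1.944192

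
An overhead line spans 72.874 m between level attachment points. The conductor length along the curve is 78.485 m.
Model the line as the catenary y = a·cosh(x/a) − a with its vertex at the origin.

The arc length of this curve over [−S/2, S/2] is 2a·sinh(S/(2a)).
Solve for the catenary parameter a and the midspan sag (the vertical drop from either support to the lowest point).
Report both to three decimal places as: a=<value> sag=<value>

a=54.217 sag=12.712

seed: a₀ = √(S³/(24(L−S))) = √(72.874³/(24·5.611)) = 53.608438
iter 1: u=0.679688  f(a)=+1.310e-01  f'(a)=-2.192e-01  a ← 53.608438 − (+1.310e-01/-2.192e-01) = 54.206355
iter 2: u=0.672191  f(a)=+2.225e-03  f'(a)=-2.118e-01  a ← 54.206355 − (+2.225e-03/-2.118e-01) = 54.216860
iter 3: u=0.672060  f(a)=+6.657e-07  f'(a)=-2.117e-01  a ← 54.216860 − (+6.657e-07/-2.117e-01) = 54.216863
iter 4: u=0.672060  f(a)=+5.684e-14  f'(a)=-2.117e-01  a ← 54.216863 − (+5.684e-14/-2.117e-01) = 54.216863
converged: |Δa| < 1e-12 after 4 iterations
sag = a·(cosh(S/(2a)) − 1) = 54.216863·(cosh(0.672060) − 1) = 12.711771
T_max/T_min = cosh(S/(2a)) = 1.234462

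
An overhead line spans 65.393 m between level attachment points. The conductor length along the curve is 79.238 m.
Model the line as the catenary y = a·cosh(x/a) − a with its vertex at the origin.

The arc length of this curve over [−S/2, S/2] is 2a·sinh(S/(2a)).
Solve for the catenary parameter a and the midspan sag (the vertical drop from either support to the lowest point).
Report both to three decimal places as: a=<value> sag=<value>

seed: a₀ = √(S³/(24(L−S))) = √(65.393³/(24·13.845)) = 29.009804
iter 1: u=1.127084  f(a)=+9.065e-01  f'(a)=-1.081e+00  a ← 29.009804 − (+9.065e-01/-1.081e+00) = 29.848031
iter 2: u=1.095432  f(a)=+4.077e-02  f'(a)=-9.861e-01  a ← 29.848031 − (+4.077e-02/-9.861e-01) = 29.889379
iter 3: u=1.093917  f(a)=+9.109e-05  f'(a)=-9.817e-01  a ← 29.889379 − (+9.109e-05/-9.817e-01) = 29.889471
iter 4: u=1.093914  f(a)=+4.569e-10  f'(a)=-9.817e-01  a ← 29.889471 − (+4.569e-10/-9.817e-01) = 29.889471
iter 5: u=1.093914  f(a)=+0.000e+00  f'(a)=-9.817e-01  a ← 29.889471 − (+0.000e+00/-9.817e-01) = 29.889471
converged: |Δa| < 1e-12 after 5 iterations
sag = a·(cosh(S/(2a)) − 1) = 29.889471·(cosh(1.093914) − 1) = 19.739609
T_max/T_min = cosh(S/(2a)) = 1.660420

a=29.889 sag=19.740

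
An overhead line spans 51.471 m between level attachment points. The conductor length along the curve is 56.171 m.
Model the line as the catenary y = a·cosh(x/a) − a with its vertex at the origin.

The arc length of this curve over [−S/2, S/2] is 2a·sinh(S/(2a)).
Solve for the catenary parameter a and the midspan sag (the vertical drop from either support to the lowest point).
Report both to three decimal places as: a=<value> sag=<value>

seed: a₀ = √(S³/(24(L−S))) = √(51.471³/(24·4.700)) = 34.768773
iter 1: u=0.740190  f(a)=+1.304e-01  f'(a)=-2.855e-01  a ← 34.768773 − (+1.304e-01/-2.855e-01) = 35.225731
iter 2: u=0.730588  f(a)=+2.616e-03  f'(a)=-2.741e-01  a ← 35.225731 − (+2.616e-03/-2.741e-01) = 35.235275
iter 3: u=0.730390  f(a)=+1.100e-06  f'(a)=-2.739e-01  a ← 35.235275 − (+1.100e-06/-2.739e-01) = 35.235279
iter 4: u=0.730390  f(a)=+1.990e-13  f'(a)=-2.739e-01  a ← 35.235279 − (+1.990e-13/-2.739e-01) = 35.235279
converged: |Δa| < 1e-12 after 4 iterations
sag = a·(cosh(S/(2a)) − 1) = 35.235279·(cosh(0.730390) − 1) = 9.823796
T_max/T_min = cosh(S/(2a)) = 1.278806

a=35.235 sag=9.824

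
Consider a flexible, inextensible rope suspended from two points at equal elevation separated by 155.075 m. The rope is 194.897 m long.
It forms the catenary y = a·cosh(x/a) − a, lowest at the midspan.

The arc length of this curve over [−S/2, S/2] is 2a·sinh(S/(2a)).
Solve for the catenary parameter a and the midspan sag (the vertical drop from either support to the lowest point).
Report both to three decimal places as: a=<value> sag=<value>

a=64.743 sag=52.252

seed: a₀ = √(S³/(24(L−S))) = √(155.075³/(24·39.822)) = 62.466264
iter 1: u=1.241270  f(a)=+3.183e+00  f'(a)=-1.483e+00  a ← 62.466264 − (+3.183e+00/-1.483e+00) = 64.613072
iter 2: u=1.200028  f(a)=+1.714e-01  f'(a)=-1.327e+00  a ← 64.613072 − (+1.714e-01/-1.327e+00) = 64.742288
iter 3: u=1.197633  f(a)=+5.601e-04  f'(a)=-1.318e+00  a ← 64.742288 − (+5.601e-04/-1.318e+00) = 64.742713
iter 4: u=1.197625  f(a)=+6.021e-09  f'(a)=-1.318e+00  a ← 64.742713 − (+6.021e-09/-1.318e+00) = 64.742713
iter 5: u=1.197625  f(a)=-2.842e-14  f'(a)=-1.318e+00  a ← 64.742713 − (-2.842e-14/-1.318e+00) = 64.742713
converged: |Δa| < 1e-12 after 5 iterations
sag = a·(cosh(S/(2a)) − 1) = 64.742713·(cosh(1.197625) − 1) = 52.252283
T_max/T_min = cosh(S/(2a)) = 1.807076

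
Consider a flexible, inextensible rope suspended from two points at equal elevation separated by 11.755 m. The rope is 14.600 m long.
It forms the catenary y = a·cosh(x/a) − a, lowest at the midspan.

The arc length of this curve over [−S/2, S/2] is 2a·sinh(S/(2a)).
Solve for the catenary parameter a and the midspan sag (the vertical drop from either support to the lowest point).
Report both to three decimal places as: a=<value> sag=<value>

a=5.045 sag=3.828

seed: a₀ = √(S³/(24(L−S))) = √(11.755³/(24·2.845)) = 4.877387
iter 1: u=1.205051  f(a)=+2.139e-01  f'(a)=-1.345e+00  a ← 4.877387 − (+2.139e-01/-1.345e+00) = 5.036382
iter 2: u=1.167008  f(a)=+1.090e-02  f'(a)=-1.211e+00  a ← 5.036382 − (+1.090e-02/-1.211e+00) = 5.045385
iter 3: u=1.164926  f(a)=+3.170e-05  f'(a)=-1.204e+00  a ← 5.045385 − (+3.170e-05/-1.204e+00) = 5.045411
iter 4: u=1.164920  f(a)=+2.698e-10  f'(a)=-1.204e+00  a ← 5.045411 − (+2.698e-10/-1.204e+00) = 5.045411
iter 5: u=1.164920  f(a)=-5.329e-15  f'(a)=-1.204e+00  a ← 5.045411 − (-5.329e-15/-1.204e+00) = 5.045411
converged: |Δa| < 1e-12 after 5 iterations
sag = a·(cosh(S/(2a)) − 1) = 5.045411·(cosh(1.164920) − 1) = 3.828493
T_max/T_min = cosh(S/(2a)) = 1.758807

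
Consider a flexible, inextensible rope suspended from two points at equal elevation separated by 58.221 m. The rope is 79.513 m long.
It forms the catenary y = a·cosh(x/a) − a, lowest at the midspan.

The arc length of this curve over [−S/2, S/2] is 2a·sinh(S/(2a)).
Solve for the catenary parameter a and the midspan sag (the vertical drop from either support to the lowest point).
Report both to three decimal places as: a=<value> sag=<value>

seed: a₀ = √(S³/(24(L−S))) = √(58.221³/(24·21.292)) = 19.651950
iter 1: u=1.481303  f(a)=+2.462e+00  f'(a)=-2.681e+00  a ← 19.651950 − (+2.462e+00/-2.681e+00) = 20.570138
iter 2: u=1.415183  f(a)=+1.831e-01  f'(a)=-2.296e+00  a ← 20.570138 − (+1.831e-01/-2.296e+00) = 20.649864
iter 3: u=1.409719  f(a)=+1.192e-03  f'(a)=-2.266e+00  a ← 20.649864 − (+1.192e-03/-2.266e+00) = 20.650390
iter 4: u=1.409683  f(a)=+5.124e-08  f'(a)=-2.266e+00  a ← 20.650390 − (+5.124e-08/-2.266e+00) = 20.650390
iter 5: u=1.409683  f(a)=+0.000e+00  f'(a)=-2.266e+00  a ← 20.650390 − (+0.000e+00/-2.266e+00) = 20.650390
converged: |Δa| < 1e-12 after 5 iterations
sag = a·(cosh(S/(2a)) − 1) = 20.650390·(cosh(1.409683) − 1) = 24.149364
T_max/T_min = cosh(S/(2a)) = 2.169439

a=20.650 sag=24.149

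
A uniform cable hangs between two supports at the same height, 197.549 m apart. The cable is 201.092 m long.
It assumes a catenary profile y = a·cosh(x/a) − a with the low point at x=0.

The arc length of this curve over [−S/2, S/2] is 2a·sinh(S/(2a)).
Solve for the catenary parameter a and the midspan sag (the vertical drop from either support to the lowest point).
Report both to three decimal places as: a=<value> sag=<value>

a=301.914 sag=16.302

seed: a₀ = √(S³/(24(L−S))) = √(197.549³/(24·3.543)) = 301.107142
iter 1: u=0.328038  f(a)=+1.911e-02  f'(a)=-2.379e-02  a ← 301.107142 − (+1.911e-02/-2.379e-02) = 301.910585
iter 2: u=0.327165  f(a)=+7.677e-05  f'(a)=-2.360e-02  a ← 301.910585 − (+7.677e-05/-2.360e-02) = 301.913839
iter 3: u=0.327161  f(a)=+1.250e-09  f'(a)=-2.360e-02  a ← 301.913839 − (+1.250e-09/-2.360e-02) = 301.913839
iter 4: u=0.327161  f(a)=+2.842e-14  f'(a)=-2.360e-02  a ← 301.913839 − (+2.842e-14/-2.360e-02) = 301.913839
converged: |Δa| < 1e-12 after 4 iterations
sag = a·(cosh(S/(2a)) − 1) = 301.913839·(cosh(0.327161) − 1) = 16.302226
T_max/T_min = cosh(S/(2a)) = 1.053996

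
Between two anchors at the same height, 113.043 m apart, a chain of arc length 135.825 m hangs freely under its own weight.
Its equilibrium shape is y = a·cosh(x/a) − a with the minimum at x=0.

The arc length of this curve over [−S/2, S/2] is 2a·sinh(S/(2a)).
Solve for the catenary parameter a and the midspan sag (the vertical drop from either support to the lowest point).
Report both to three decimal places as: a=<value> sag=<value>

seed: a₀ = √(S³/(24(L−S))) = √(113.043³/(24·22.782)) = 51.400100
iter 1: u=1.099638  f(a)=+1.418e+00  f'(a)=-9.984e-01  a ← 51.400100 − (+1.418e+00/-9.984e-01) = 52.820131
iter 2: u=1.070075  f(a)=+6.088e-02  f'(a)=-9.143e-01  a ← 52.820131 − (+6.088e-02/-9.143e-01) = 52.886712
iter 3: u=1.068728  f(a)=+1.234e-04  f'(a)=-9.106e-01  a ← 52.886712 − (+1.234e-04/-9.106e-01) = 52.886847
iter 4: u=1.068725  f(a)=+5.092e-10  f'(a)=-9.106e-01  a ← 52.886847 − (+5.092e-10/-9.106e-01) = 52.886847
iter 5: u=1.068725  f(a)=+0.000e+00  f'(a)=-9.106e-01  a ← 52.886847 − (+0.000e+00/-9.106e-01) = 52.886847
converged: |Δa| < 1e-12 after 5 iterations
sag = a·(cosh(S/(2a)) − 1) = 52.886847·(cosh(1.068725) − 1) = 33.189434
T_max/T_min = cosh(S/(2a)) = 1.627556

a=52.887 sag=33.189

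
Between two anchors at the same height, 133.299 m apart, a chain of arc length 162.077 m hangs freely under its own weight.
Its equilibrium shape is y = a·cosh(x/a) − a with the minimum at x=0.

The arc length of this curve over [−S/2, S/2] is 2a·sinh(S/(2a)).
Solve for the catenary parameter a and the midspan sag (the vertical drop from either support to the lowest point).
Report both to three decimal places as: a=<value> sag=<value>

seed: a₀ = √(S³/(24(L−S))) = √(133.299³/(24·28.778)) = 58.560451
iter 1: u=1.138132  f(a)=+1.922e+00  f'(a)=-1.116e+00  a ← 58.560451 − (+1.922e+00/-1.116e+00) = 60.282734
iter 2: u=1.105615  f(a)=+8.807e-02  f'(a)=-1.016e+00  a ← 60.282734 − (+8.807e-02/-1.016e+00) = 60.369412
iter 3: u=1.104028  f(a)=+2.045e-04  f'(a)=-1.011e+00  a ← 60.369412 − (+2.045e-04/-1.011e+00) = 60.369615
iter 4: u=1.104024  f(a)=+1.108e-09  f'(a)=-1.011e+00  a ← 60.369615 − (+1.108e-09/-1.011e+00) = 60.369615
iter 5: u=1.104024  f(a)=+2.842e-14  f'(a)=-1.011e+00  a ← 60.369615 − (+2.842e-14/-1.011e+00) = 60.369615
converged: |Δa| < 1e-12 after 5 iterations
sag = a·(cosh(S/(2a)) − 1) = 60.369615·(cosh(1.104024) − 1) = 40.683485
T_max/T_min = cosh(S/(2a)) = 1.673907

a=60.370 sag=40.683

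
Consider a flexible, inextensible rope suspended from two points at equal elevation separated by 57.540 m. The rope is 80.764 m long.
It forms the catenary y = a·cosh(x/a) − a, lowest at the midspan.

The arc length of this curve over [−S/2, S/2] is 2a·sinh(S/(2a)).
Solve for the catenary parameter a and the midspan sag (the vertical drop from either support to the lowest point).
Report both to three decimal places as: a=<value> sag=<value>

a=19.517 sag=25.334

seed: a₀ = √(S³/(24(L−S))) = √(57.540³/(24·23.224)) = 18.487605
iter 1: u=1.556178  f(a)=+2.980e+00  f'(a)=-3.176e+00  a ← 18.487605 − (+2.980e+00/-3.176e+00) = 19.425866
iter 2: u=1.481015  f(a)=+2.419e-01  f'(a)=-2.679e+00  a ← 19.425866 − (+2.419e-01/-2.679e+00) = 19.516134
iter 3: u=1.474165  f(a)=+1.905e-03  f'(a)=-2.637e+00  a ← 19.516134 − (+1.905e-03/-2.637e+00) = 19.516857
iter 4: u=1.474110  f(a)=+1.202e-07  f'(a)=-2.637e+00  a ← 19.516857 − (+1.202e-07/-2.637e+00) = 19.516857
iter 5: u=1.474110  f(a)=+0.000e+00  f'(a)=-2.637e+00  a ← 19.516857 − (+0.000e+00/-2.637e+00) = 19.516857
converged: |Δa| < 1e-12 after 5 iterations
sag = a·(cosh(S/(2a)) − 1) = 19.516857·(cosh(1.474110) − 1) = 25.334159
T_max/T_min = cosh(S/(2a)) = 2.298066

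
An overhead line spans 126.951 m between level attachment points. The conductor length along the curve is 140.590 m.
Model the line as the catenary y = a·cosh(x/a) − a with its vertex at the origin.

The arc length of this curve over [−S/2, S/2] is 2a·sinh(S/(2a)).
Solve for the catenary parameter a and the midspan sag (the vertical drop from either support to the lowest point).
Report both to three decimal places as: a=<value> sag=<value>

seed: a₀ = √(S³/(24(L−S))) = √(126.951³/(24·13.639)) = 79.060090
iter 1: u=0.802877  f(a)=+4.464e-01  f'(a)=-3.678e-01  a ← 79.060090 − (+4.464e-01/-3.678e-01) = 80.273833
iter 2: u=0.790737  f(a)=+1.049e-02  f'(a)=-3.507e-01  a ← 80.273833 − (+1.049e-02/-3.507e-01) = 80.303739
iter 3: u=0.790443  f(a)=+6.098e-06  f'(a)=-3.503e-01  a ← 80.303739 − (+6.098e-06/-3.503e-01) = 80.303756
iter 4: u=0.790442  f(a)=+2.075e-12  f'(a)=-3.503e-01  a ← 80.303756 − (+2.075e-12/-3.503e-01) = 80.303756
converged: |Δa| < 1e-12 after 4 iterations
sag = a·(cosh(S/(2a)) − 1) = 80.303756·(cosh(0.790442) − 1) = 26.420563
T_max/T_min = cosh(S/(2a)) = 1.329008

a=80.304 sag=26.421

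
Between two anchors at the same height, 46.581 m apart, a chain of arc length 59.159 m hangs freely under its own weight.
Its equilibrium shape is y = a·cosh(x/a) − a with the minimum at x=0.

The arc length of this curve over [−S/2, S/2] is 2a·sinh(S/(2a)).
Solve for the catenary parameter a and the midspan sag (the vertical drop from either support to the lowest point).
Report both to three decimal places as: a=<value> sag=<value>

a=18.997 sag=16.157

seed: a₀ = √(S³/(24(L−S))) = √(46.581³/(24·12.578)) = 18.297923
iter 1: u=1.272849  f(a)=+1.059e+00  f'(a)=-1.611e+00  a ← 18.297923 − (+1.059e+00/-1.611e+00) = 18.955421
iter 2: u=1.228699  f(a)=+5.976e-02  f'(a)=-1.434e+00  a ← 18.955421 − (+5.976e-02/-1.434e+00) = 18.997106
iter 3: u=1.226003  f(a)=+2.155e-04  f'(a)=-1.423e+00  a ← 18.997106 − (+2.155e-04/-1.423e+00) = 18.997257
iter 4: u=1.225993  f(a)=+2.823e-09  f'(a)=-1.423e+00  a ← 18.997257 − (+2.823e-09/-1.423e+00) = 18.997257
iter 5: u=1.225993  f(a)=+0.000e+00  f'(a)=-1.423e+00  a ← 18.997257 − (+0.000e+00/-1.423e+00) = 18.997257
converged: |Δa| < 1e-12 after 5 iterations
sag = a·(cosh(S/(2a)) − 1) = 18.997257·(cosh(1.225993) − 1) = 16.157296
T_max/T_min = cosh(S/(2a)) = 1.850507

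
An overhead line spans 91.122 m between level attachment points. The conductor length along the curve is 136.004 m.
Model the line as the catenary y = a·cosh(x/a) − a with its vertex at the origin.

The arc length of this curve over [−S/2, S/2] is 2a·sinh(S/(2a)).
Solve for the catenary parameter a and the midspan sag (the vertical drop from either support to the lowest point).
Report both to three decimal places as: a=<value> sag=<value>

seed: a₀ = √(S³/(24(L−S))) = √(91.122³/(24·44.882)) = 26.502884
iter 1: u=1.719096  f(a)=+7.118e+00  f'(a)=-4.500e+00  a ← 26.502884 − (+7.118e+00/-4.500e+00) = 28.084897
iter 2: u=1.622260  f(a)=+6.872e-01  f'(a)=-3.669e+00  a ← 28.084897 − (+6.872e-01/-3.669e+00) = 28.272176
iter 3: u=1.611514  f(a)=+7.914e-03  f'(a)=-3.585e+00  a ← 28.272176 − (+7.914e-03/-3.585e+00) = 28.274384
iter 4: u=1.611388  f(a)=+1.077e-06  f'(a)=-3.584e+00  a ← 28.274384 − (+1.077e-06/-3.584e+00) = 28.274384
iter 5: u=1.611388  f(a)=-2.842e-14  f'(a)=-3.584e+00  a ← 28.274384 − (-2.842e-14/-3.584e+00) = 28.274384
converged: |Δa| < 1e-12 after 5 iterations
sag = a·(cosh(S/(2a)) − 1) = 28.274384·(cosh(1.611388) − 1) = 45.371477
T_max/T_min = cosh(S/(2a)) = 2.604685

a=28.274 sag=45.371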